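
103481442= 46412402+57069040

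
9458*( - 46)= - 435068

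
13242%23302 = 13242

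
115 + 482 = 597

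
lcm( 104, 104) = 104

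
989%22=21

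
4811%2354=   103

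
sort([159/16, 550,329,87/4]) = [ 159/16, 87/4, 329,  550 ] 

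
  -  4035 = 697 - 4732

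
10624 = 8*1328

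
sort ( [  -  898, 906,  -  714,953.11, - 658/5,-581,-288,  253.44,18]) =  [ - 898,-714, - 581,  -  288, - 658/5 , 18,253.44,906,953.11 ]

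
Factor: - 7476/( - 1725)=2^2  *5^( - 2)*7^1*23^( - 1)*89^1=2492/575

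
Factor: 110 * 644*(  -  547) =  - 2^3*5^1*7^1*11^1*23^1*547^1=- 38749480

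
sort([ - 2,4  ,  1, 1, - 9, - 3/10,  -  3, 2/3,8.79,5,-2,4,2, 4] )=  [ - 9, -3, - 2, - 2,-3/10,  2/3, 1, 1, 2, 4, 4, 4,5, 8.79 ] 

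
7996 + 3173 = 11169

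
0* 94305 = 0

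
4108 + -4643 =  - 535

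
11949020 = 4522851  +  7426169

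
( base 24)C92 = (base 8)15732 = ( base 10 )7130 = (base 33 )6i2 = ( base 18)1402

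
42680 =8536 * 5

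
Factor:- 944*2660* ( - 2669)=6701965760 = 2^6* 5^1*7^1*17^1*19^1 *59^1*157^1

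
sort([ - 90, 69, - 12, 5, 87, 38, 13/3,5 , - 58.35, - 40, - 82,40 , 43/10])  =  [ - 90, - 82, - 58.35, - 40, - 12, 43/10, 13/3, 5, 5, 38,40,69, 87 ]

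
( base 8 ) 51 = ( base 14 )2D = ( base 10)41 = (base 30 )1b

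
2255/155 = 14 + 17/31 = 14.55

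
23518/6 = 11759/3 = 3919.67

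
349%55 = 19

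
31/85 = 31/85 = 0.36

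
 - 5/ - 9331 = 5/9331 = 0.00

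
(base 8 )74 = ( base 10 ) 60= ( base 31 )1T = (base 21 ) 2i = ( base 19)33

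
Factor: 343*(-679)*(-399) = 92925903 = 3^1*7^5*19^1*97^1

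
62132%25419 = 11294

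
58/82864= 29/41432 =0.00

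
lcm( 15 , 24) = 120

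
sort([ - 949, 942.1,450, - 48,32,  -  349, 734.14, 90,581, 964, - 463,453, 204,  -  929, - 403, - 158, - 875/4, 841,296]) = [ - 949,-929, - 463, - 403, - 349,- 875/4, - 158, - 48, 32, 90,204,296,450,453, 581,734.14, 841 , 942.1,964] 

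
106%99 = 7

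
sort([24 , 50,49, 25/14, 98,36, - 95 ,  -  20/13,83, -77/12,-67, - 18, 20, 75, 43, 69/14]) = [ - 95, - 67, - 18, - 77/12, - 20/13, 25/14, 69/14, 20,24, 36, 43,49, 50, 75, 83, 98]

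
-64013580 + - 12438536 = -76452116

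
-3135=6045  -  9180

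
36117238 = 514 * 70267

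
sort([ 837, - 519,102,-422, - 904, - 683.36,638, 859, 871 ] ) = [  -  904,-683.36,-519, - 422, 102, 638, 837,859,871 ] 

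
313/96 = 3 + 25/96 = 3.26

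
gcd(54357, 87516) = 3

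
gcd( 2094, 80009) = 1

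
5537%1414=1295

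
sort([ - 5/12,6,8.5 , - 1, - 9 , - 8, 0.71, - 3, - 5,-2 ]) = [ - 9, - 8,-5, - 3, - 2, - 1, - 5/12,  0.71, 6 , 8.5] 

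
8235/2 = 4117+1/2= 4117.50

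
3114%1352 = 410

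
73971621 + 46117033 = 120088654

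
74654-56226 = 18428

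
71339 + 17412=88751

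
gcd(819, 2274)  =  3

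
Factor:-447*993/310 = - 2^(-1 )* 3^2*5^( - 1)*31^( - 1 )*149^1*331^1 =-443871/310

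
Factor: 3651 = 3^1*1217^1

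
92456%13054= 1078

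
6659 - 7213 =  - 554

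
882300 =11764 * 75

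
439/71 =439/71=6.18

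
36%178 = 36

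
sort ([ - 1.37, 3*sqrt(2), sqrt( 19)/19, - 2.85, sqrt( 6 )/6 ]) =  [ - 2.85, - 1.37 , sqrt( 19 )/19, sqrt(6)/6, 3*sqrt( 2 ) ] 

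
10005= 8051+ 1954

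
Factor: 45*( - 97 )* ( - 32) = 139680=2^5*3^2*5^1 *97^1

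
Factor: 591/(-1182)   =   - 1/2= - 2^( - 1)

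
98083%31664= 3091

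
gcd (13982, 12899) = 1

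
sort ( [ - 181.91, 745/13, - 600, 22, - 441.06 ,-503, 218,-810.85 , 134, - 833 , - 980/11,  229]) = [ - 833,- 810.85  , - 600, - 503, - 441.06 ,  -  181.91,  -  980/11,  22,  745/13,134, 218, 229 ] 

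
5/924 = 5/924 = 0.01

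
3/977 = 3/977= 0.00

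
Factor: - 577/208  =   - 2^( - 4)*13^( - 1)*577^1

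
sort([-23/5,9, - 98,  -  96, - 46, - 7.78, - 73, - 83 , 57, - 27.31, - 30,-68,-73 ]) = [ - 98, - 96,  -  83, - 73,- 73, - 68, - 46, - 30, -27.31, - 7.78, -23/5, 9,57]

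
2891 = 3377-486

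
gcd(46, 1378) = 2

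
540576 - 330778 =209798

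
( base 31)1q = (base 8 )71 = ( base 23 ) 2b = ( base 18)33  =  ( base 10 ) 57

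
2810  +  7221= 10031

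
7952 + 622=8574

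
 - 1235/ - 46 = 26  +  39/46   =  26.85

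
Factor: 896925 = 3^1 * 5^2* 11959^1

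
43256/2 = 21628  =  21628.00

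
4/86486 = 2/43243 = 0.00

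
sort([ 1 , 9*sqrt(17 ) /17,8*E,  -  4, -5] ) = [ - 5 , - 4 , 1, 9*sqrt( 17)/17,8*E]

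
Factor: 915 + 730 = 1645  =  5^1 *7^1*47^1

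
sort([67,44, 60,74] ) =[44,60, 67,74] 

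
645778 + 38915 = 684693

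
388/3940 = 97/985 = 0.10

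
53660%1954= 902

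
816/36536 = 102/4567 = 0.02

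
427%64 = 43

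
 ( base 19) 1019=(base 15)2092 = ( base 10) 6887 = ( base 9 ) 10402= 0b1101011100111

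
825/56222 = 825/56222 = 0.01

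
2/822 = 1/411 = 0.00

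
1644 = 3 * 548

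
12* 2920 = 35040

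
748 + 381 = 1129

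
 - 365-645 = -1010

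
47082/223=211 + 29/223 = 211.13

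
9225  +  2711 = 11936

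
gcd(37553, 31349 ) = 47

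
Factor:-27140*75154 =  - 2^3 * 5^1*23^1*53^1*59^1 * 709^1 = - 2039679560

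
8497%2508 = 973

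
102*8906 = 908412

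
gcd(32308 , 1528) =4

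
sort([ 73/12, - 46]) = [ -46, 73/12]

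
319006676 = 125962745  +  193043931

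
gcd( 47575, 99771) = 1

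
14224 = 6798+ 7426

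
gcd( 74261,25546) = 1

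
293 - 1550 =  - 1257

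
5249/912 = 5 + 689/912 = 5.76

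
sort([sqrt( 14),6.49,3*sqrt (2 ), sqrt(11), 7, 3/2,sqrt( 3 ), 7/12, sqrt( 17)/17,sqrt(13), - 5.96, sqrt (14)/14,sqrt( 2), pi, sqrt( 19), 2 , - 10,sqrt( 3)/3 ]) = [ - 10, - 5.96,sqrt( 17 ) /17, sqrt( 14)/14,sqrt ( 3 )/3, 7/12,sqrt (2) , 3/2,sqrt( 3), 2,pi,sqrt( 11), sqrt (13), sqrt( 14), 3 * sqrt( 2), sqrt( 19),6.49, 7 ] 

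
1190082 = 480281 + 709801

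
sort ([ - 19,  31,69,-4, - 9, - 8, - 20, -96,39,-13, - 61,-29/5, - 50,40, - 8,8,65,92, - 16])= [ - 96, - 61, - 50, - 20, - 19, - 16, - 13, - 9, - 8, - 8, -29/5, - 4,8, 31, 39,40,65,69,92] 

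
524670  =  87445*6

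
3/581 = 3/581= 0.01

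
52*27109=1409668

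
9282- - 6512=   15794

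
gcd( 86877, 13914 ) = 9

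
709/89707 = 709/89707 = 0.01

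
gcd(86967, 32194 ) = 1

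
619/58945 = 619/58945 = 0.01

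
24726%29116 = 24726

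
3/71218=3/71218 = 0.00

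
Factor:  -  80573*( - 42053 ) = 3388336369 = 11^1*197^1*409^1*3823^1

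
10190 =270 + 9920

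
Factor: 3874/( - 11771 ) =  - 2^1*13^1*79^( - 1 ) = - 26/79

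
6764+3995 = 10759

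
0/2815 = 0 = 0.00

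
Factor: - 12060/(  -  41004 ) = 5/17 = 5^1*17^(-1) 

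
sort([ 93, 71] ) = [71,  93] 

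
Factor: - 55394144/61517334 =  - 27697072/30758667 = - 2^4*3^( - 1)*13^2 * 89^(-1)*10243^1  *  115201^( - 1 ) 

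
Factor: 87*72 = 6264 = 2^3*3^3*29^1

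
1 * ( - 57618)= - 57618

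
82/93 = 82/93=0.88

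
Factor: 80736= 2^5*3^1*29^2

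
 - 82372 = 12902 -95274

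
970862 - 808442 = 162420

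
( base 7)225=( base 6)313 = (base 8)165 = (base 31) 3O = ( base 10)117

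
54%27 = 0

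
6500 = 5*1300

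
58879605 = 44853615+14025990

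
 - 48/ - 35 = 1+13/35 = 1.37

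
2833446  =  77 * 36798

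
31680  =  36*880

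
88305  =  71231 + 17074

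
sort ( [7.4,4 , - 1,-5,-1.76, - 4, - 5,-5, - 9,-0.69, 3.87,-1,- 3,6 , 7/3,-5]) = [-9,-5,-5,-5,-5,-4,  -  3,  -  1.76,  -  1, - 1, - 0.69,7/3,3.87,4, 6,  7.4]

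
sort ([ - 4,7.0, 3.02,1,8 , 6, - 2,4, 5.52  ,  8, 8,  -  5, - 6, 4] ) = [ - 6, - 5, - 4 ,-2,1, 3.02,4,4,  5.52,6,7.0, 8,  8, 8] 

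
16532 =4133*4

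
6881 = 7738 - 857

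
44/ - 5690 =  - 22/2845 = - 0.01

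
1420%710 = 0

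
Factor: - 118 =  - 2^1 * 59^1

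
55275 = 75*737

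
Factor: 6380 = 2^2*5^1*11^1*29^1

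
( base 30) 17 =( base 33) 14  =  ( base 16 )25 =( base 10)37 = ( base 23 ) 1E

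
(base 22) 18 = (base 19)1b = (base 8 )36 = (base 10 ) 30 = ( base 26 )14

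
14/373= 14/373 = 0.04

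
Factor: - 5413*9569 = - 51796997 = - 7^1*1367^1*5413^1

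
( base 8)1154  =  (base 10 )620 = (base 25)OK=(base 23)13M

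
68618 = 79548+-10930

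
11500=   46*250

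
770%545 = 225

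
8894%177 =44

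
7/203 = 1/29 =0.03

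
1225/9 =136 + 1/9 = 136.11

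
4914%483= 84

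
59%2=1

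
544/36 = 136/9   =  15.11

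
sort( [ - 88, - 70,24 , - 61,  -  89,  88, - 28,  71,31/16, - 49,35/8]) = [ - 89,-88,  -  70, - 61, - 49, - 28,31/16,35/8,24, 71,88 ] 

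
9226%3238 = 2750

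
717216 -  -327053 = 1044269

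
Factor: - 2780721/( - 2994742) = 2^(  -  1)*3^2 *19^( - 1) * 79^1*3911^1*78809^( - 1 )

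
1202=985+217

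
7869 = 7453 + 416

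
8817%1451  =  111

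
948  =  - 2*( - 474)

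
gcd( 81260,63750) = 170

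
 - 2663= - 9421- - 6758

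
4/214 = 2/107=0.02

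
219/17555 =219/17555 = 0.01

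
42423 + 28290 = 70713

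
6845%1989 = 878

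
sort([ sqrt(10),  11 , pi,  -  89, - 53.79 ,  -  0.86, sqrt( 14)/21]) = [ - 89 ,  -  53.79 , - 0.86 , sqrt( 14) /21, pi,sqrt( 10 ), 11]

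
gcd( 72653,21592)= 1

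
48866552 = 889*54968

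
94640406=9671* 9786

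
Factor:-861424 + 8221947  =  83^1 * 88681^1 = 7360523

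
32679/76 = 32679/76 = 429.99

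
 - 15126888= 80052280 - 95179168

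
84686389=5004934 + 79681455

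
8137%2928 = 2281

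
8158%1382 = 1248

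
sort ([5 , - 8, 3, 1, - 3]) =[ - 8, - 3,1, 3,5]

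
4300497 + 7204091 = 11504588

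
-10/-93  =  10/93 = 0.11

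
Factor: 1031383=431^1*2393^1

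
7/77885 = 7/77885 = 0.00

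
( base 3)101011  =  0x112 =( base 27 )A4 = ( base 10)274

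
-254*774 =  - 196596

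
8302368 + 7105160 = 15407528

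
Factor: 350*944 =330400  =  2^5*5^2 * 7^1*59^1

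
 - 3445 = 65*( - 53)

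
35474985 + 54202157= 89677142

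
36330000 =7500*4844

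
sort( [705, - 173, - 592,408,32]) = [-592, - 173, 32, 408, 705]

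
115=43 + 72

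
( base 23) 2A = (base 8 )70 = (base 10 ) 56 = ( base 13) 44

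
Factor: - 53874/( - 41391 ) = 82/63  =  2^1 *3^(  -  2)*7^( - 1)* 41^1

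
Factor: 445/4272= 2^(  -  4)*3^( - 1 )*5^1 = 5/48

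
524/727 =524/727 = 0.72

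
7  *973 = 6811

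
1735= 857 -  - 878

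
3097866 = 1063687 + 2034179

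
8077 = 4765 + 3312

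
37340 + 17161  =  54501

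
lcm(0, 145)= 0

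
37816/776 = 4727/97 = 48.73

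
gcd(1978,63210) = 86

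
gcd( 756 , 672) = 84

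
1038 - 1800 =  - 762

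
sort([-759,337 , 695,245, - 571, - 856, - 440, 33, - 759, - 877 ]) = [-877, - 856,-759, - 759, - 571,  -  440,  33,  245,337,695 ] 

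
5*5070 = 25350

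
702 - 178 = 524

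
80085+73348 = 153433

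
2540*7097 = 18026380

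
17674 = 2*8837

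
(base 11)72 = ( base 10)79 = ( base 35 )29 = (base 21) 3G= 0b1001111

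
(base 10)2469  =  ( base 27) 3AC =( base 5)34334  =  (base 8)4645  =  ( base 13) 117C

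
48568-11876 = 36692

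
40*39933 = 1597320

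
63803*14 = 893242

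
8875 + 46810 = 55685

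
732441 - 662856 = 69585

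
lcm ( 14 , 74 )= 518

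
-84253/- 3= 84253/3 = 28084.33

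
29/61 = 29/61 = 0.48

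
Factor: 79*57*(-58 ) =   -  2^1* 3^1* 19^1*29^1 * 79^1 = - 261174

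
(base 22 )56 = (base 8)164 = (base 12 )98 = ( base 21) 5B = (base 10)116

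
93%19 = 17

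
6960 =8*870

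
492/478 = 1 + 7/239= 1.03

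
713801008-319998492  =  393802516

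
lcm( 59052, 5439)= 413364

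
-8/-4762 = 4/2381 = 0.00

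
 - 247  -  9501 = -9748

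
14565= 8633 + 5932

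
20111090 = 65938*305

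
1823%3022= 1823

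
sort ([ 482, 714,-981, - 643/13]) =[ - 981, -643/13, 482, 714]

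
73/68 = 1  +  5/68=1.07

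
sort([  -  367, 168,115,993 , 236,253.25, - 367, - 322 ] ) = [ - 367, - 367, - 322,115,168,236, 253.25,993] 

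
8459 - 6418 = 2041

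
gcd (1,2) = 1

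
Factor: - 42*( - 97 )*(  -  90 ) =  - 366660 = -2^2*3^3*5^1*7^1*97^1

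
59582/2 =29791 = 29791.00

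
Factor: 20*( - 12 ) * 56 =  - 13440 =- 2^7*3^1*5^1*7^1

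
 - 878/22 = -40 + 1/11 = -39.91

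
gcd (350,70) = 70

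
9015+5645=14660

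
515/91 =515/91=5.66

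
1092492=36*30347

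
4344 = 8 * 543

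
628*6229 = 3911812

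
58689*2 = 117378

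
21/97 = 21/97=0.22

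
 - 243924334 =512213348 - 756137682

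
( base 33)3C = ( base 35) 36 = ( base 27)43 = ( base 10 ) 111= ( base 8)157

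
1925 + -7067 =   -  5142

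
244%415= 244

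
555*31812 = 17655660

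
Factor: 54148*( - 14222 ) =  - 2^3 *13^1*547^1 *13537^1 = - 770092856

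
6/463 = 6/463 =0.01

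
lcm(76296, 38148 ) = 76296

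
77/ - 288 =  - 1 + 211/288 = - 0.27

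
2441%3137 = 2441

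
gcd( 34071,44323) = 1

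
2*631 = 1262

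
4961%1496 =473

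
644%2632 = 644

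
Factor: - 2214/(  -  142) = 3^3*41^1*71^(  -  1 )=1107/71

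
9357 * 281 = 2629317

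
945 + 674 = 1619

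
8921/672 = 13+185/672   =  13.28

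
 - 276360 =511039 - 787399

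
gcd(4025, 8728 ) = 1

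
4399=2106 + 2293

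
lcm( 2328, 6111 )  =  48888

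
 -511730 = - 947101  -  -435371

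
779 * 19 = 14801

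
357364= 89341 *4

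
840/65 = 168/13 = 12.92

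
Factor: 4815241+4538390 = 9353631 =3^1*7^1*29^1*15359^1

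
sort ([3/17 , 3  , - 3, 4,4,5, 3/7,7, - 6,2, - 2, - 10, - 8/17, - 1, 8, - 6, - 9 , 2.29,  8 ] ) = [ - 10, - 9, - 6, - 6,- 3  , - 2, - 1,-8/17, 3/17,  3/7,2, 2.29, 3, 4,4 , 5 , 7,  8, 8]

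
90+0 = 90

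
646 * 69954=45190284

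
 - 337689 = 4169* ( - 81) 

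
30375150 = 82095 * 370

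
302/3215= 302/3215 = 0.09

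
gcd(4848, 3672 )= 24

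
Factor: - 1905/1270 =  - 2^( - 1)*3^1 = - 3/2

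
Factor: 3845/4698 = 2^( - 1 )  *  3^( - 4)*5^1 * 29^( - 1 ) * 769^1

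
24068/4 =6017 = 6017.00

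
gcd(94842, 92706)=6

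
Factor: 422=2^1*211^1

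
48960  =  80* 612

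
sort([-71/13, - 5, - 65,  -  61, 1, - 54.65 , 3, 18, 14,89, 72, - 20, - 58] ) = [ - 65 , - 61, - 58, - 54.65, - 20, - 71/13, - 5,1, 3 , 14,18,  72, 89 ] 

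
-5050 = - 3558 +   -  1492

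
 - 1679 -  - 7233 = 5554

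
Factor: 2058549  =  3^1*487^1*1409^1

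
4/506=2/253 = 0.01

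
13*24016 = 312208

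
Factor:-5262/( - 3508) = 3/2= 2^(-1 )*3^1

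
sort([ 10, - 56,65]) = [ - 56,10, 65] 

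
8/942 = 4/471= 0.01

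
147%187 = 147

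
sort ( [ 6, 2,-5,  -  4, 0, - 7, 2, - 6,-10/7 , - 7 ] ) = [-7, - 7,-6,-5,-4,  -  10/7, 0,2,2,  6 ] 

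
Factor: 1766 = 2^1*883^1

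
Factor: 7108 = 2^2 * 1777^1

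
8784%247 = 139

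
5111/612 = 8 + 215/612 = 8.35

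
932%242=206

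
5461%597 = 88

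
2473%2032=441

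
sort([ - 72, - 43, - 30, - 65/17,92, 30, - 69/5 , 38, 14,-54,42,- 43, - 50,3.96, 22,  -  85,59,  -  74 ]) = [ - 85,-74, - 72 , - 54, - 50,-43, -43, -30, - 69/5 , - 65/17,3.96,14,22,30,38,42,59,92]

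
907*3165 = 2870655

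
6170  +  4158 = 10328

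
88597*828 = 73358316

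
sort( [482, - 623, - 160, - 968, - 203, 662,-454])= [ - 968, - 623, - 454, - 203, - 160,482, 662 ] 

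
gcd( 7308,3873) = 3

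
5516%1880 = 1756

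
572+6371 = 6943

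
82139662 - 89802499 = -7662837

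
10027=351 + 9676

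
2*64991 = 129982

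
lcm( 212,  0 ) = 0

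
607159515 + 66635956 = 673795471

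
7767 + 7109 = 14876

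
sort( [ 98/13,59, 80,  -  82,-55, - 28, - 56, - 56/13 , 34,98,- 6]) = [ - 82,  -  56, - 55, - 28, - 6 ,-56/13, 98/13,34,  59,80,98 ] 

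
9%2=1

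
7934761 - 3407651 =4527110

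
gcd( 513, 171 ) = 171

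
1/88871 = 1/88871 = 0.00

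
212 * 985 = 208820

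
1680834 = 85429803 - 83748969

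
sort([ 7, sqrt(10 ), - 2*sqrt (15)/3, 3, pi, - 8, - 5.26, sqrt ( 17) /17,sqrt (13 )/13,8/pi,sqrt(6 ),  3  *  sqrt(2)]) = [ - 8, - 5.26, - 2*sqrt( 15) /3, sqrt(17 ) /17, sqrt( 13 ) /13, sqrt( 6),8/pi, 3, pi, sqrt ( 10) , 3 *sqrt(2),7 ]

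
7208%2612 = 1984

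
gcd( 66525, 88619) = 1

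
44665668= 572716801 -528051133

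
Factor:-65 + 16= - 49 = - 7^2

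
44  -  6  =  38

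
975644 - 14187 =961457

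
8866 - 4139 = 4727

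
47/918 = 47/918= 0.05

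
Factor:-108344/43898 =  - 116/47 = - 2^2*29^1*47^ ( - 1)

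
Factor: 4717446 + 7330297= 12047743 = 431^1*27953^1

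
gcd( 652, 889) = 1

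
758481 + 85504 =843985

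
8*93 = 744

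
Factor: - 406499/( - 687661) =13^( - 3) * 313^(  -  1)*406499^1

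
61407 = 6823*9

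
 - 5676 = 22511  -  28187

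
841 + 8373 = 9214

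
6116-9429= - 3313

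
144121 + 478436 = 622557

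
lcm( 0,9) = 0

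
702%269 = 164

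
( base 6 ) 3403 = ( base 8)1433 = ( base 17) 2CD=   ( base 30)QF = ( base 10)795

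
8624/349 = 8624/349 =24.71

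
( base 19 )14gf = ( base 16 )21AE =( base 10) 8622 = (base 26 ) cjg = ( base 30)9HC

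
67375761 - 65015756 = 2360005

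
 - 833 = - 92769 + 91936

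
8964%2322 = 1998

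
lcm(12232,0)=0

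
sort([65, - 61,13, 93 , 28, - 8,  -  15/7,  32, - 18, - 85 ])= [ - 85, -61, - 18, - 8, - 15/7, 13,28,  32, 65,93] 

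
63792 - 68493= -4701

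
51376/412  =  12844/103 = 124.70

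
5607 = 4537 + 1070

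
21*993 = 20853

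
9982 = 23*434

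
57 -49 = 8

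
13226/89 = 13226/89 = 148.61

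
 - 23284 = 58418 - 81702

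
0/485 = 0 = 0.00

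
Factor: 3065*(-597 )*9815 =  - 3^1*5^2*13^1*151^1*199^1*613^1 =- 17959536075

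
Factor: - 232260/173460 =- 79/59 = - 59^( - 1 )*79^1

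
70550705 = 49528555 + 21022150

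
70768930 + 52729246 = 123498176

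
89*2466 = 219474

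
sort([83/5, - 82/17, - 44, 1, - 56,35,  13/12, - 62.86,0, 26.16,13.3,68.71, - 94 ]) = [  -  94, - 62.86,- 56, - 44, - 82/17, 0, 1, 13/12,  13.3,83/5,26.16 , 35,68.71]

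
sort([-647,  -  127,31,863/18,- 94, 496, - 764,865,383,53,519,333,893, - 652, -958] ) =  [ - 958, - 764,  -  652, - 647, - 127, -94 , 31,863/18,53,333, 383,496 , 519, 865,893]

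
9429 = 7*1347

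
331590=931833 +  -600243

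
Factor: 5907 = 3^1*11^1*179^1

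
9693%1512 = 621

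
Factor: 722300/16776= 775/18 = 2^( - 1 )*3^ (-2 )* 5^2*31^1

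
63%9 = 0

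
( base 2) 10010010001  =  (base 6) 5225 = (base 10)1169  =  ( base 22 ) 293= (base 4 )102101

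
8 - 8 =0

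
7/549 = 7/549 = 0.01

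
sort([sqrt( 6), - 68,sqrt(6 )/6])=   [ - 68,sqrt(6 )/6  ,  sqrt(6)]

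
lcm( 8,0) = 0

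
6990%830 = 350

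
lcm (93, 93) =93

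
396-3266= - 2870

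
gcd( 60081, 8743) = 7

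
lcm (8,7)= 56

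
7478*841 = 6288998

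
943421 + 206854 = 1150275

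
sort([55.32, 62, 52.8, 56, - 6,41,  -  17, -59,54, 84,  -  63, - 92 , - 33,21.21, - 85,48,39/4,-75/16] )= [-92, - 85, - 63, -59, - 33, - 17, - 6, - 75/16, 39/4,21.21, 41,48,52.8,54 , 55.32,56,62, 84]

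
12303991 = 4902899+7401092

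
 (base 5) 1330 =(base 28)7J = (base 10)215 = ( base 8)327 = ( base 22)9h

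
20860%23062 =20860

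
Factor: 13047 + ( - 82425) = -2^1*3^1*31^1 *373^1=-69378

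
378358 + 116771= 495129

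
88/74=1+7/37 = 1.19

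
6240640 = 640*9751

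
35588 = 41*868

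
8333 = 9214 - 881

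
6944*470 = 3263680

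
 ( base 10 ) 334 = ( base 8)516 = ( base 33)A4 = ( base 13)1C9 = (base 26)cm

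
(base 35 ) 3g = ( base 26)4h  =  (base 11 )100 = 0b1111001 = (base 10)121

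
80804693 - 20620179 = 60184514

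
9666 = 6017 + 3649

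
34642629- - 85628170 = 120270799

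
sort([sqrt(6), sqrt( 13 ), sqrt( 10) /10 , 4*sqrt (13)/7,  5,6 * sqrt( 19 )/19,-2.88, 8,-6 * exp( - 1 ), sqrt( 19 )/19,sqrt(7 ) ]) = [ - 2.88,- 6 *exp(-1), sqrt(19 ) /19,sqrt(10)/10 , 6 *sqrt(19)/19, 4*sqrt ( 13) /7,sqrt( 6), sqrt( 7), sqrt( 13 ),5,8 ] 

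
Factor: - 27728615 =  - 5^1*17^1 * 326219^1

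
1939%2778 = 1939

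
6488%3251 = 3237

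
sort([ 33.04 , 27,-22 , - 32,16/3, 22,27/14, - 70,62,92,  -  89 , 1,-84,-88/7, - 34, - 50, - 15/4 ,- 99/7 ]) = [  -  89, - 84, - 70, - 50,-34, - 32, - 22, - 99/7, - 88/7,-15/4,1,27/14, 16/3, 22,27,33.04,62,92]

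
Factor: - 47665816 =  - 2^3*11^1*541657^1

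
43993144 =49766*884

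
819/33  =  24 + 9/11 = 24.82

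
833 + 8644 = 9477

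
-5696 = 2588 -8284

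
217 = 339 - 122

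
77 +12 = 89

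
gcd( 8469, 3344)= 1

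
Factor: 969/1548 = 323/516= 2^ ( - 2)*3^( - 1)*17^1 * 19^1 * 43^( - 1 )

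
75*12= 900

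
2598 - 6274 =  - 3676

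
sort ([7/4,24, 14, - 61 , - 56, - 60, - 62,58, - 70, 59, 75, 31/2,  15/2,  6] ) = [ - 70, - 62,-61, - 60, - 56,7/4, 6 , 15/2,14 , 31/2, 24,  58,59, 75]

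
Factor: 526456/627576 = 833/993 = 3^( - 1)*7^2*17^1 * 331^( - 1 )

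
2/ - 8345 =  - 1 + 8343/8345=- 0.00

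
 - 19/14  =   - 2 + 9/14 =- 1.36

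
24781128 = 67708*366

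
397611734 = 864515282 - 466903548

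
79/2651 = 79/2651 = 0.03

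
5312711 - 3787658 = 1525053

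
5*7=35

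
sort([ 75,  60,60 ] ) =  [ 60,60, 75 ]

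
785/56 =14 + 1/56 = 14.02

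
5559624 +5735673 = 11295297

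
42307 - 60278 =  - 17971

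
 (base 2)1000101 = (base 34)21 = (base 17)41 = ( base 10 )69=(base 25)2J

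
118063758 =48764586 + 69299172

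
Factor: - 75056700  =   - 2^2*3^1*5^2*17^1 * 14717^1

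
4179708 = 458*9126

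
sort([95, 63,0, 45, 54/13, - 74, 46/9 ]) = [ - 74,0,54/13, 46/9,45, 63, 95]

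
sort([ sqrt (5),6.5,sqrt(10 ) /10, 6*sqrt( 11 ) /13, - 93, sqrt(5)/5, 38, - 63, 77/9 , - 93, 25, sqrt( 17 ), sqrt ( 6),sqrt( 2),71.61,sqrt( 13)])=[ - 93, - 93, - 63,sqrt( 10)/10,sqrt (5)/5, sqrt(2), 6*sqrt( 11 ) /13,sqrt(5), sqrt( 6), sqrt( 13), sqrt( 17 ),6.5,  77/9,  25, 38, 71.61]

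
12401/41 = 302 + 19/41 = 302.46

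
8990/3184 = 2 + 1311/1592 = 2.82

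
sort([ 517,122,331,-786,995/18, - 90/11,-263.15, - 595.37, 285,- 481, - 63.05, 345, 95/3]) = [ - 786, - 595.37,  -  481, - 263.15,-63.05, - 90/11  ,  95/3,995/18, 122, 285,331,345,517] 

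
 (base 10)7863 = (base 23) EJK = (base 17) 1A39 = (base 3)101210020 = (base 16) 1EB7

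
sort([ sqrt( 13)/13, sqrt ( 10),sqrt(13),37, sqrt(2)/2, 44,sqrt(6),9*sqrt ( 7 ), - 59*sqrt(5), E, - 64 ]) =[ - 59*sqrt(5), - 64,sqrt(13)/13,sqrt (2)/2 , sqrt( 6),E, sqrt(10 ), sqrt( 13),9*sqrt( 7) , 37,44]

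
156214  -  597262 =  - 441048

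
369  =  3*123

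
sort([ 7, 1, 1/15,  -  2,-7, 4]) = [-7, - 2, 1/15, 1, 4, 7]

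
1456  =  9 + 1447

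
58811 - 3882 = 54929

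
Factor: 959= 7^1*137^1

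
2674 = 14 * 191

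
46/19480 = 23/9740 = 0.00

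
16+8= 24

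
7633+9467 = 17100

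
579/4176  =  193/1392 = 0.14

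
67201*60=4032060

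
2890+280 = 3170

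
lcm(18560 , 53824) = 538240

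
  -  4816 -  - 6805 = 1989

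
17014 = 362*47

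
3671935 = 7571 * 485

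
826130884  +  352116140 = 1178247024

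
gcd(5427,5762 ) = 67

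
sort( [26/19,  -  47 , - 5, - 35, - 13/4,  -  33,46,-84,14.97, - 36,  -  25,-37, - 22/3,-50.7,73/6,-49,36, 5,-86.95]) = [ - 86.95, - 84, - 50.7, - 49,  -  47, - 37, - 36,  -  35, - 33,- 25, - 22/3, -5,-13/4, 26/19  ,  5,73/6,14.97, 36, 46 ] 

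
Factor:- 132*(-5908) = 2^4*3^1* 7^1*11^1*211^1 = 779856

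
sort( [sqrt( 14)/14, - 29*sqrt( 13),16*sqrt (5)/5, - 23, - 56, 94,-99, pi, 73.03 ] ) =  [ - 29*sqrt (13),- 99, - 56, - 23,sqrt( 14)/14, pi , 16 * sqrt(5) /5 , 73.03, 94 ] 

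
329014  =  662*497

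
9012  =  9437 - 425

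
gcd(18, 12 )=6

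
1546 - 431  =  1115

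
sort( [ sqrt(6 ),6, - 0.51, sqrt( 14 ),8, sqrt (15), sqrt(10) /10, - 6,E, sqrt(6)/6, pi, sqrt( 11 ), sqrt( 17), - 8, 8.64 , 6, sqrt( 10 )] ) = [-8, - 6 , - 0.51, sqrt ( 10) /10, sqrt( 6) /6,sqrt( 6 ),E,pi,  sqrt( 10),sqrt( 11), sqrt(14),sqrt( 15), sqrt( 17), 6,6 , 8, 8.64 ]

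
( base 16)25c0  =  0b10010111000000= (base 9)14227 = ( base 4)2113000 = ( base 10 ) 9664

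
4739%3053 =1686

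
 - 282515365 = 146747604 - 429262969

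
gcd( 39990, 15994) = 2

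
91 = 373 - 282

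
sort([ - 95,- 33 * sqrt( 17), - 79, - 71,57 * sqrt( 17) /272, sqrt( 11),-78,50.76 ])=[ - 33*sqrt( 17 ), - 95, - 79, -78, - 71, 57 * sqrt(17)/272,sqrt ( 11 ),  50.76] 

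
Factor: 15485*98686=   1528152710= 2^1*5^1 *7^2 *19^2*53^1*163^1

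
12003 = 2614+9389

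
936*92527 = 86605272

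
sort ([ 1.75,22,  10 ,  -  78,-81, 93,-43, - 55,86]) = [-81, - 78 ,-55 ,  -  43,1.75,10,22, 86,  93 ] 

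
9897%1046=483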